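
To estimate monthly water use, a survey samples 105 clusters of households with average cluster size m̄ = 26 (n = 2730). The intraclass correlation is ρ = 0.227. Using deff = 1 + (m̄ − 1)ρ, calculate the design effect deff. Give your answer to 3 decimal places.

6.675

deff = 1 + (26 − 1)·0.227 = 1 + 5.675 = 6.675.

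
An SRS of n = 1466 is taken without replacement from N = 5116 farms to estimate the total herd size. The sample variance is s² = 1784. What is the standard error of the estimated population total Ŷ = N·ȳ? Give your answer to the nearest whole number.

Var(Ŷ) = N²·Var(ȳ) = N²·(1 − n/N)·s²/n.
f = 1466/5116 = 0.28655199; Var(ȳ) = 0.71344801·1784/1466 = 0.86820685.
Var(Ŷ) = 5116² · 0.86820685 = 2.2723974 × 10^7.
SE(Ŷ) = √(2.2723974 × 10^7) = 4767.

4767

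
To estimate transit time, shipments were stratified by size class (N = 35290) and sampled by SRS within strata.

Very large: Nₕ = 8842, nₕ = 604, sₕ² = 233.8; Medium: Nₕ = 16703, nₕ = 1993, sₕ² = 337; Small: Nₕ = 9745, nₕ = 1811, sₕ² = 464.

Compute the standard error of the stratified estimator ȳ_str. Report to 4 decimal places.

Var(ȳ_str) = Σₕ Wₕ²(1 − fₕ)sₕ²/nₕ with Wₕ = Nₕ/N, N = 35290.
Very large: Wₕ = 0.25055256; term = 0.25055256²·(1 − 0.06831034)·233.8/604 = 0.022640007.
Medium: Wₕ = 0.47330689; term = 0.47330689²·(1 − 0.11931988)·337/1993 = 0.033360031.
Small: Wₕ = 0.27614055; term = 0.27614055²·(1 − 0.18583889)·464/1811 = 0.01590634.
Sum = 0.071906378.
SE = √(0.071906378) = 0.2682.

0.2682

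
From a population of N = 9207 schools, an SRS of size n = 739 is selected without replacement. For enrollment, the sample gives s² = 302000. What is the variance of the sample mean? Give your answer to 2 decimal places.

Under SRS without replacement, Var(ȳ) = (1 − f)·s²/n with f = n/N = 739/9207 = 0.08026502.
Var(ȳ) = (1 − 0.08026502)·302000/739 = 0.91973498·408.66035 = 375.85922.

375.86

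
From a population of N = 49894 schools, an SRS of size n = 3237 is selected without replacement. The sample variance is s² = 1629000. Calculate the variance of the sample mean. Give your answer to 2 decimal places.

Under SRS without replacement, Var(ȳ) = (1 − f)·s²/n with f = n/N = 3237/49894 = 0.06487754.
Var(ȳ) = (1 − 0.06487754)·1629000/3237 = 0.93512246·503.24374 = 470.59453.

470.59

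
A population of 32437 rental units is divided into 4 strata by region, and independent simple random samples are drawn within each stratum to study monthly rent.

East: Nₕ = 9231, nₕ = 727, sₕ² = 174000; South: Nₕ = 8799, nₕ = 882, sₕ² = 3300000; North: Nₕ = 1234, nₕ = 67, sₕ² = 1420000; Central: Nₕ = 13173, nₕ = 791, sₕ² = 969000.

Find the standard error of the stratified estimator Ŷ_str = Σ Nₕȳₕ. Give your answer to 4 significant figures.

Var(Ŷ_str) = Σₕ Nₕ²(1 − fₕ)sₕ²/nₕ.
East: 9231²·(1 − 727/9231)·174000/727 = 1.8788272 × 10^10.
South: 8799²·(1 − 882/8799)·3300000/882 = 2.6063895 × 10^11.
North: 1234²·(1 − 67/1234)·1420000/67 = 3.0521056 × 10^10.
Central: 13173²·(1 − 791/13173)·969000/791 = 1.9981256 × 10^11.
Sum = 5.0976084 × 10^11.
SE = √(5.0976084 × 10^11) = 714000.

714000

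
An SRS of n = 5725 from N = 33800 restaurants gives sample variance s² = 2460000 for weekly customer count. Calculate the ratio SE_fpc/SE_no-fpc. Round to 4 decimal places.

f = n/N = 5725/33800 = 0.16937870.
SE_no-fpc = √(s²/n) = 20.72907; SE_fpc = √((1−f)s²/n) = 18.892148.
Ratio = √(1−f) = 0.91138428.

0.9114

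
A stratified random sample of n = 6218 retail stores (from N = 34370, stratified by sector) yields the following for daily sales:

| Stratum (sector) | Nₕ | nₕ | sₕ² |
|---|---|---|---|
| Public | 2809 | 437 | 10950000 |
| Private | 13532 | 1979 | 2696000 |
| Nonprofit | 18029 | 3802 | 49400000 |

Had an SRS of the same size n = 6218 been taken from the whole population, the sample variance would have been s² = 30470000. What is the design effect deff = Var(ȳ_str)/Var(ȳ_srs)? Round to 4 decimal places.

0.7830

Var(ȳ_str) = Σ Wₕ²(1−fₕ)sₕ²/nₕ with Wₕ = Nₕ/34370:
  Public: (2809/34370)²·(1−437/2809)·10950000/437 = 141.33185
  Private: (13532/34370)²·(1−1979/13532)·2696000/1979 = 180.29006
  Nonprofit: (18029/34370)²·(1−3802/18029)·49400000/3802 = 2821.2446
  → Var(ȳ_str) = 3142.8665.
Var(ȳ_srs) = (1 − 6218/34370)·30470000/6218 = 4013.7605.
deff = 3142.8665 / 4013.7605 = 0.7830.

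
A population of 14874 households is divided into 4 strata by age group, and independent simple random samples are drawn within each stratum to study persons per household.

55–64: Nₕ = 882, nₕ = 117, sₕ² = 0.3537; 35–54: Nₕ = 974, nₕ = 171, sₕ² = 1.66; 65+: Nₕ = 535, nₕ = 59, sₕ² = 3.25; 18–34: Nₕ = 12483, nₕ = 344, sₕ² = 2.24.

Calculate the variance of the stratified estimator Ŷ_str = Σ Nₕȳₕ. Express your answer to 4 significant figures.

1.010 × 10^6

Var(Ŷ_str) = Σₕ Nₕ²(1 − fₕ)sₕ²/nₕ.
55–64: 882²·(1 − 117/882)·0.3537/117 = 2039.7607.
35–54: 974²·(1 − 171/974)·1.66/171 = 7592.5294.
65+: 535²·(1 − 59/535)·3.25/59 = 14027.881.
18–34: 12483²·(1 − 344/12483)·2.24/344 = 986714.38.
Sum = 1.0103746 × 10^6.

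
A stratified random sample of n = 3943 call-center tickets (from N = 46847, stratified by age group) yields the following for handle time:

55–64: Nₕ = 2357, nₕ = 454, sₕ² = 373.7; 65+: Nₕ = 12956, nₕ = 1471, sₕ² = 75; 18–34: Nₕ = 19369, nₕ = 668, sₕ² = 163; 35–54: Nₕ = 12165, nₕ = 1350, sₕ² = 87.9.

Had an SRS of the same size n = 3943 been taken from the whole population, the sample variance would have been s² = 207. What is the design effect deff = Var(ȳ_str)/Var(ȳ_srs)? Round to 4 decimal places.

Var(ȳ_str) = Σ Wₕ²(1−fₕ)sₕ²/nₕ with Wₕ = Nₕ/46847:
  55–64: (2357/46847)²·(1−454/2357)·373.7/454 = 0.0016822946
  65+: (12956/46847)²·(1−1471/12956)·75/1471 = 0.0034569011
  18–34: (19369/46847)²·(1−668/19369)·163/668 = 0.040273521
  35–54: (12165/46847)²·(1−1350/12165)·87.9/1350 = 0.0039032842
  → Var(ȳ_str) = 0.049316001.
Var(ȳ_srs) = (1 − 3943/46847)·207/3943 = 0.048079458.
deff = 0.049316001 / 0.048079458 = 1.0257.

1.0257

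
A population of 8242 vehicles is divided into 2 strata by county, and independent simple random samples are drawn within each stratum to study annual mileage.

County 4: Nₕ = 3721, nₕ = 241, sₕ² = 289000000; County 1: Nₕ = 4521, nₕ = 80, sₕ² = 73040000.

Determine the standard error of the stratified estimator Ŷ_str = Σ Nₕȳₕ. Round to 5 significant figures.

5.8189 × 10^6

Var(Ŷ_str) = Σₕ Nₕ²(1 − fₕ)sₕ²/nₕ.
County 4: 3721²·(1 − 241/3721)·289000000/241 = 1.552815 × 10^13.
County 1: 4521²·(1 − 80/4521)·73040000/80 = 1.8330996 × 10^13.
Sum = 3.3859146 × 10^13.
SE = √(3.3859146 × 10^13) = 5.8189 × 10^6.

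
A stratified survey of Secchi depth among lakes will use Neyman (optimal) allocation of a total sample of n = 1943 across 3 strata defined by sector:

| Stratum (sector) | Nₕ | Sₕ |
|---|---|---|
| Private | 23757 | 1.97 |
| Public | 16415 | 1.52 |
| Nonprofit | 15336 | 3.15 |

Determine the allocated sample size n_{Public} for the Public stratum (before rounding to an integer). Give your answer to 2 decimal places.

403.79

Neyman allocation: nₕ = n·NₕSₕ / Σⱼ NⱼSⱼ.
Σ NⱼSⱼ = 23757·1.97 + 16415·1.52 + 15336·3.15 = 120060.49.
n_{Public} = 1943·16415·1.52 / 120060.49 = 403.79.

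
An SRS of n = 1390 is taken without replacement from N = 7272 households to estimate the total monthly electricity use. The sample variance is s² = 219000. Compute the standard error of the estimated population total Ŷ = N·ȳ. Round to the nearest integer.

82093

Var(Ŷ) = N²·Var(ȳ) = N²·(1 − n/N)·s²/n.
f = 1390/7272 = 0.19114411; Var(ȳ) = 0.80885589·219000/1390 = 127.43845.
Var(Ŷ) = 7272² · 127.43845 = 6.7391981 × 10^9.
SE(Ŷ) = √(6.7391981 × 10^9) = 82093.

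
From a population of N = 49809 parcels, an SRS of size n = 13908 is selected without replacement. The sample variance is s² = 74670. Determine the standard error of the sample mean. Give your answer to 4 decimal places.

Under SRS without replacement, Var(ȳ) = (1 − f)·s²/n with f = n/N = 13908/49809 = 0.27922665.
Var(ȳ) = (1 − 0.27922665)·74670/13908 = 0.72077335·5.3688525 = 3.8697258.
SE(ȳ) = √(3.8697258) = 1.9672.

1.9672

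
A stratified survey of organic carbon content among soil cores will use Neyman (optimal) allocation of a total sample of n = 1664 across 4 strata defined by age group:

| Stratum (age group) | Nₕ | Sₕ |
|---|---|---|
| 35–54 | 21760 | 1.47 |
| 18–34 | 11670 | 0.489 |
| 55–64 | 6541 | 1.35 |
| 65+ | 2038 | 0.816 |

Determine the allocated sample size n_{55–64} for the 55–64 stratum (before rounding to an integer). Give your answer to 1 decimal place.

304.9

Neyman allocation: nₕ = n·NₕSₕ / Σⱼ NⱼSⱼ.
Σ NⱼSⱼ = 21760·1.47 + 11670·0.489 + 6541·1.35 + 2038·0.816 = 48187.188.
n_{55–64} = 1664·6541·1.35 / 48187.188 = 304.9.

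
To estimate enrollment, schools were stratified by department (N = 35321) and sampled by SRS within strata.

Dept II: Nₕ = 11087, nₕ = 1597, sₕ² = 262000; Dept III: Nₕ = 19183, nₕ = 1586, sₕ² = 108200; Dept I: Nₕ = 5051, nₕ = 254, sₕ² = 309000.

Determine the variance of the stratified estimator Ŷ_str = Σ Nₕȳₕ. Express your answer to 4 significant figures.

Var(Ŷ_str) = Σₕ Nₕ²(1 − fₕ)sₕ²/nₕ.
Dept II: 11087²·(1 − 1597/11087)·262000/1597 = 1.7261425 × 10^10.
Dept III: 19183²·(1 − 1586/19183)·108200/1586 = 2.3029221 × 10^10.
Dept I: 5051²·(1 − 254/5051)·309000/254 = 2.9476224 × 10^10.
Sum = 6.976687 × 10^10.

6.977 × 10^10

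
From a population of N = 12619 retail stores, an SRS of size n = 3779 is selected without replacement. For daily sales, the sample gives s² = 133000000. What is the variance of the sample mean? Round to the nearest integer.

Under SRS without replacement, Var(ȳ) = (1 − f)·s²/n with f = n/N = 3779/12619 = 0.29946905.
Var(ȳ) = (1 − 0.29946905)·133000000/3779 = 0.70053095·35194.496 = 24654.833.

24655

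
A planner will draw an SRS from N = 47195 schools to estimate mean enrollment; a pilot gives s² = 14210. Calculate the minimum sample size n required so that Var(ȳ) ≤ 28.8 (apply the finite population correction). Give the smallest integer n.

Without fpc, n₀ = s²/D = 14210/28.8 = 493.4028.
With fpc, (1 − n/N)·s²/n ≤ D requires n ≥ n₀/(1 + n₀/N) = 493.4028/(1 + 493.4028/47195) = 488.2979.
Rounding up, n = 489.

489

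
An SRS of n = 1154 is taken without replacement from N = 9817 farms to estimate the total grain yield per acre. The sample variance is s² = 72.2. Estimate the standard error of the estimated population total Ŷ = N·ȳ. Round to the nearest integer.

2307

Var(Ŷ) = N²·Var(ȳ) = N²·(1 − n/N)·s²/n.
f = 1154/9817 = 0.11755119; Var(ȳ) = 0.88244881·72.2/1154 = 0.055210402.
Var(Ŷ) = 9817² · 0.055210402 = 5.3208191 × 10^6.
SE(Ŷ) = √(5.3208191 × 10^6) = 2307.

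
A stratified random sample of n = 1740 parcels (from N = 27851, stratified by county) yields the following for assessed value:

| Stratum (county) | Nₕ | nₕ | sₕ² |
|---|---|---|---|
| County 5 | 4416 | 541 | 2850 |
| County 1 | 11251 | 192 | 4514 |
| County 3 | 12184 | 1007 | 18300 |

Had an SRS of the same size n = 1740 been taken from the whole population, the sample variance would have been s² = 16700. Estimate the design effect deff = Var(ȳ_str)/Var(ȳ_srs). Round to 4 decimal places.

0.7866

Var(ȳ_str) = Σ Wₕ²(1−fₕ)sₕ²/nₕ with Wₕ = Nₕ/27851:
  County 5: (4416/27851)²·(1−541/4416)·2850/541 = 0.11621623
  County 1: (11251/27851)²·(1−192/11251)·4514/192 = 3.7712535
  County 3: (12184/27851)²·(1−1007/12184)·18300/1007 = 3.1904737
  → Var(ȳ_str) = 7.0779434.
Var(ȳ_srs) = (1 − 1740/27851)·16700/1740 = 8.9980817.
deff = 7.0779434 / 8.9980817 = 0.7866.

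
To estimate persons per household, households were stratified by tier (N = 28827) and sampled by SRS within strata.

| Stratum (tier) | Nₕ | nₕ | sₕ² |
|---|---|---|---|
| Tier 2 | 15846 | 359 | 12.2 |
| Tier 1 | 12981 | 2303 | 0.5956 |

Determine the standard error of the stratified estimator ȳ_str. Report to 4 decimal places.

Var(ȳ_str) = Σₕ Wₕ²(1 − fₕ)sₕ²/nₕ with Wₕ = Nₕ/N, N = 28827.
Tier 2: Wₕ = 0.54969300; term = 0.54969300²·(1 − 0.02265556)·12.2/359 = 0.010035833.
Tier 1: Wₕ = 0.45030700; term = 0.45030700²·(1 − 0.17741314)·0.5956/2303 = 4.3137992 × 10^-5.
Sum = 0.010078971.
SE = √(0.010078971) = 0.1004.

0.1004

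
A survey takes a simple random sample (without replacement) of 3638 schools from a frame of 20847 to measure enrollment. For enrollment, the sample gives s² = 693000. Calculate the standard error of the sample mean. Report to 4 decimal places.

12.5398

Under SRS without replacement, Var(ȳ) = (1 − f)·s²/n with f = n/N = 3638/20847 = 0.17450952.
Var(ȳ) = (1 − 0.17450952)·693000/3638 = 0.82549048·190.48928 = 157.24709.
SE(ȳ) = √(157.24709) = 12.5398.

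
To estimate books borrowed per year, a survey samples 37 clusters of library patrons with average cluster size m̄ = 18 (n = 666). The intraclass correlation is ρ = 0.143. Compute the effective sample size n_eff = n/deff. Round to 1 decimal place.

194.1

deff = 1 + (18 − 1)·0.143 = 1 + 2.431 = 3.431.
n_eff = 666 / 3.431 = 194.1.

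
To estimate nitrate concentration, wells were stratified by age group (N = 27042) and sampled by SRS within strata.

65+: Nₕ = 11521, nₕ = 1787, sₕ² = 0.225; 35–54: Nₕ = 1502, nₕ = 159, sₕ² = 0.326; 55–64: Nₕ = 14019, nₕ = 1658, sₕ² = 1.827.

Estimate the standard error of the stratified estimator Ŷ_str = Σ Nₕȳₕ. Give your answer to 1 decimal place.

457.4

Var(Ŷ_str) = Σₕ Nₕ²(1 − fₕ)sₕ²/nₕ.
65+: 11521²·(1 − 1787/11521)·0.225/1787 = 14120.156.
35–54: 1502²·(1 − 159/1502)·0.326/159 = 4135.8656.
55–64: 14019²·(1 − 1658/14019)·1.827/1658 = 190952.2.
Sum = 209208.22.
SE = √(209208.22) = 457.4.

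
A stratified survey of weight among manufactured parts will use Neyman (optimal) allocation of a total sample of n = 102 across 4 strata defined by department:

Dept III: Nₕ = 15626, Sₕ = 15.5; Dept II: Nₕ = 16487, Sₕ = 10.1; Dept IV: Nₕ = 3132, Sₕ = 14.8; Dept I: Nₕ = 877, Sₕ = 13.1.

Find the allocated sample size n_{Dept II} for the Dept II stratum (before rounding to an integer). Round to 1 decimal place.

36.4

Neyman allocation: nₕ = n·NₕSₕ / Σⱼ NⱼSⱼ.
Σ NⱼSⱼ = 15626·15.5 + 16487·10.1 + 3132·14.8 + 877·13.1 = 466564.
n_{Dept II} = 102·16487·10.1 / 466564 = 36.4.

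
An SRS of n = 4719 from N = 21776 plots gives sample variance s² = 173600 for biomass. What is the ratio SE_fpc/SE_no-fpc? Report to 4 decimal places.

0.8850

f = n/N = 4719/21776 = 0.21670647.
SE_no-fpc = √(s²/n) = 6.0652663; SE_fpc = √((1−f)s²/n) = 5.3679955.
Ratio = √(1−f) = 0.88503872.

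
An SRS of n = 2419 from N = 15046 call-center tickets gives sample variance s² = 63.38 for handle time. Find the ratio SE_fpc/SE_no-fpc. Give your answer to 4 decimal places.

0.9161

f = n/N = 2419/15046 = 0.16077363.
SE_no-fpc = √(s²/n) = 0.16186695; SE_fpc = √((1−f)s²/n) = 0.14828518.
Ratio = √(1−f) = 0.91609299.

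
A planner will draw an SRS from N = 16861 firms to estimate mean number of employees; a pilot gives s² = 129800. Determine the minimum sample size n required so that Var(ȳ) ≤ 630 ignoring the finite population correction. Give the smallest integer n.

207

Without fpc, n₀ = s²/D = 129800/630 = 206.0317.
Rounding up, n = 207.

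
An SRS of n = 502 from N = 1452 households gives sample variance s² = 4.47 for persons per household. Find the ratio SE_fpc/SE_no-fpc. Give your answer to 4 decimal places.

f = n/N = 502/1452 = 0.34573003.
SE_no-fpc = √(s²/n) = 0.094363036; SE_fpc = √((1−f)s²/n) = 0.076327387.
Ratio = √(1−f) = 0.80886956.

0.8089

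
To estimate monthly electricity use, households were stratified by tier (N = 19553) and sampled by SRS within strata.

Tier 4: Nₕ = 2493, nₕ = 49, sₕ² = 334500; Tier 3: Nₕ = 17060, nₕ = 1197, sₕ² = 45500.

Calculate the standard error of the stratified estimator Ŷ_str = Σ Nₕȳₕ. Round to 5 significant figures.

227770

Var(Ŷ_str) = Σₕ Nₕ²(1 − fₕ)sₕ²/nₕ.
Tier 4: 2493²·(1 − 49/2493)·334500/49 = 4.1593314 × 10^10.
Tier 3: 17060²·(1 − 1197/17060)·45500/1197 = 1.0286831 × 10^10.
Sum = 5.1880145 × 10^10.
SE = √(5.1880145 × 10^10) = 227770.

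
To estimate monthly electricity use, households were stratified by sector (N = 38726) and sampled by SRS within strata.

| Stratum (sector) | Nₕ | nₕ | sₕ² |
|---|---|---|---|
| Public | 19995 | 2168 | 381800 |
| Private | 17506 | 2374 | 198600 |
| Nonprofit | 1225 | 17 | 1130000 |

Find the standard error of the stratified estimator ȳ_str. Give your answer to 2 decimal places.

Var(ȳ_str) = Σₕ Wₕ²(1 − fₕ)sₕ²/nₕ with Wₕ = Nₕ/N, N = 38726.
Public: Wₕ = 0.51631979; term = 0.51631979²·(1 − 0.10842711)·381800/2168 = 41.857283.
Private: Wₕ = 0.45204772; term = 0.45204772²·(1 − 0.13561065)·198600/2374 = 14.776668.
Nonprofit: Wₕ = 0.03163249; term = 0.03163249²·(1 − 0.01387755)·1130000/17 = 65.588434.
Sum = 122.22239.
SE = √(122.22239) = 11.06.

11.06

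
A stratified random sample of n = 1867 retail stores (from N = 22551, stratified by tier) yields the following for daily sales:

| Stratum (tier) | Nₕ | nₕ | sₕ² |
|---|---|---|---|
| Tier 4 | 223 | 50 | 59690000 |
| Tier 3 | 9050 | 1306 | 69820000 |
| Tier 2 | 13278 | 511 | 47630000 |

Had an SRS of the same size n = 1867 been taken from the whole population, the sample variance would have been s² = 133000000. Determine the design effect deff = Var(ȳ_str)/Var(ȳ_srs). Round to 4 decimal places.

Var(ȳ_str) = Σ Wₕ²(1−fₕ)sₕ²/nₕ with Wₕ = Nₕ/22551:
  Tier 4: (223/22551)²·(1−50/223)·59690000/50 = 90.563027
  Tier 3: (9050/22551)²·(1−1306/9050)·69820000/1306 = 7367.4803
  Tier 2: (13278/22551)²·(1−511/13278)·47630000/511 = 31070.597
  → Var(ȳ_str) = 38528.64.
Var(ȳ_srs) = (1 − 1867/22551)·133000000/1867 = 65339.536.
deff = 38528.64 / 65339.536 = 0.5897.

0.5897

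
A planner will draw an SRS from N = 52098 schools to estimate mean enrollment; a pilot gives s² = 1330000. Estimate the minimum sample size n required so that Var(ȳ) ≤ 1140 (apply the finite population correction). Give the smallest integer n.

Without fpc, n₀ = s²/D = 1330000/1140 = 1166.6667.
With fpc, (1 − n/N)·s²/n ≤ D requires n ≥ n₀/(1 + n₀/N) = 1166.6667/(1 + 1166.6667/52098) = 1141.1130.
Rounding up, n = 1142.

1142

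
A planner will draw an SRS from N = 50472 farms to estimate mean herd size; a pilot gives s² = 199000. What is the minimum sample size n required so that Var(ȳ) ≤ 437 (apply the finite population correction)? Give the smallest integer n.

452

Without fpc, n₀ = s²/D = 199000/437 = 455.3776.
With fpc, (1 − n/N)·s²/n ≤ D requires n ≥ n₀/(1 + n₀/N) = 455.3776/(1 + 455.3776/50472) = 451.3057.
Rounding up, n = 452.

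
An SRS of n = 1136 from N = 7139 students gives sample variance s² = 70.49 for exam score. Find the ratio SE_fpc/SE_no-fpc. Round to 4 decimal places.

0.9170

f = n/N = 1136/7139 = 0.15912593.
SE_no-fpc = √(s²/n) = 0.24910049; SE_fpc = √((1−f)s²/n) = 0.22842313.
Ratio = √(1−f) = 0.91699186.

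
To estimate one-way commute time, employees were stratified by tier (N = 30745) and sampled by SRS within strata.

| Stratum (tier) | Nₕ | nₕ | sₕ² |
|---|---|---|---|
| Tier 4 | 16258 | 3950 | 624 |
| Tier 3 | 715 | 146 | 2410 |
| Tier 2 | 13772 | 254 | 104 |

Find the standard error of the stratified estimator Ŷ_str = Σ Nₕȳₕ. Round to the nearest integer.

10703

Var(Ŷ_str) = Σₕ Nₕ²(1 − fₕ)sₕ²/nₕ.
Tier 4: 16258²·(1 − 3950/16258)·624/3950 = 3.1611281 × 10^7.
Tier 3: 715²·(1 − 146/715)·2410/146 = 6.715564 × 10^6.
Tier 2: 13772²·(1 − 254/13772)·104/254 = 7.6227044 × 10^7.
Sum = 1.1455389 × 10^8.
SE = √(1.1455389 × 10^8) = 10703.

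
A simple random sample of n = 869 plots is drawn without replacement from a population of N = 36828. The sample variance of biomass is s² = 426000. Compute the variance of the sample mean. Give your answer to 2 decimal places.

Under SRS without replacement, Var(ȳ) = (1 − f)·s²/n with f = n/N = 869/36828 = 0.02359618.
Var(ȳ) = (1 − 0.02359618)·426000/869 = 0.97640382·490.21864 = 478.65136.

478.65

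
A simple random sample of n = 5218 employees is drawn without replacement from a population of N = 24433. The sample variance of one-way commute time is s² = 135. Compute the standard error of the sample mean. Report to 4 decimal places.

0.1426

Under SRS without replacement, Var(ȳ) = (1 − f)·s²/n with f = n/N = 5218/24433 = 0.21356362.
Var(ȳ) = (1 − 0.21356362)·135/5218 = 0.78643638·0.025871982 = 0.020346667.
SE(ȳ) = √(0.020346667) = 0.1426.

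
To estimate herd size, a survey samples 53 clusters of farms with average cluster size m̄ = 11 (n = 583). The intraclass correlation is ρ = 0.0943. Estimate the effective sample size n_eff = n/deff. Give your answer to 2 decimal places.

deff = 1 + (11 − 1)·0.0943 = 1 + 0.943 = 1.943.
n_eff = 583 / 1.943 = 300.05.

300.05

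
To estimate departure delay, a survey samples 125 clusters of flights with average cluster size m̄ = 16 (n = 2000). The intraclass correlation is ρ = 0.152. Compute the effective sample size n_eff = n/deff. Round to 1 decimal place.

deff = 1 + (16 − 1)·0.152 = 1 + 2.28 = 3.28.
n_eff = 2000 / 3.28 = 609.8.

609.8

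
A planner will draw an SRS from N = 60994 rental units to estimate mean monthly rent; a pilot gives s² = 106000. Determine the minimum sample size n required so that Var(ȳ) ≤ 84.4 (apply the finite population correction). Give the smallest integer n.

Without fpc, n₀ = s²/D = 106000/84.4 = 1255.9242.
With fpc, (1 − n/N)·s²/n ≤ D requires n ≥ n₀/(1 + n₀/N) = 1255.9242/(1 + 1255.9242/60994) = 1230.5853.
Rounding up, n = 1231.

1231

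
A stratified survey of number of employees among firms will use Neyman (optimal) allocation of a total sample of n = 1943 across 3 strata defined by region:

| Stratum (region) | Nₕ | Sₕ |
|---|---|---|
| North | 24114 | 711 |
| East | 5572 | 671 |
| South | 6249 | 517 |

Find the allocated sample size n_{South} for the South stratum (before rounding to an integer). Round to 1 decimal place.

260.3

Neyman allocation: nₕ = n·NₕSₕ / Σⱼ NⱼSⱼ.
Σ NⱼSⱼ = 24114·711 + 5572·671 + 6249·517 = 2.4114599 × 10^7.
n_{South} = 1943·6249·517 / (2.4114599 × 10^7) = 260.3.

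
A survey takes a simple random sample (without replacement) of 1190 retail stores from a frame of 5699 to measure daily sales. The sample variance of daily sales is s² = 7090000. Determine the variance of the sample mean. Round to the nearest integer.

4714

Under SRS without replacement, Var(ȳ) = (1 − f)·s²/n with f = n/N = 1190/5699 = 0.20880856.
Var(ȳ) = (1 − 0.20880856)·7090000/1190 = 0.79119144·5957.9832 = 4713.9053.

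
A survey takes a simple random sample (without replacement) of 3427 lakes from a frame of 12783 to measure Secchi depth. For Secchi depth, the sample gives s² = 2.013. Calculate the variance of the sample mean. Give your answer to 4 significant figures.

4.299 × 10^-4

Under SRS without replacement, Var(ȳ) = (1 − f)·s²/n with f = n/N = 3427/12783 = 0.26809043.
Var(ȳ) = (1 − 0.26809043)·2.013/3427 = 0.73190957·5.8739422 × 10^-4 = 4.2991945 × 10^-4.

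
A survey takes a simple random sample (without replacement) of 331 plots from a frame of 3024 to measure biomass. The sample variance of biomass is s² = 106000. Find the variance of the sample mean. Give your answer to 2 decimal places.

Under SRS without replacement, Var(ȳ) = (1 − f)·s²/n with f = n/N = 331/3024 = 0.10945767.
Var(ȳ) = (1 − 0.10945767)·106000/331 = 0.89054233·320.24169 = 285.18878.

285.19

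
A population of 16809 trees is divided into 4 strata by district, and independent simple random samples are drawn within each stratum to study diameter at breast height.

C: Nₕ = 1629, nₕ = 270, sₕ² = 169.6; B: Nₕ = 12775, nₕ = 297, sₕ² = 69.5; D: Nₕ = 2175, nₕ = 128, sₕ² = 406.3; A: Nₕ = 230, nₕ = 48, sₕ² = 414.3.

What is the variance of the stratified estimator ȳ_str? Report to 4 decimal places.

0.1882

Var(ȳ_str) = Σₕ Wₕ²(1 − fₕ)sₕ²/nₕ with Wₕ = Nₕ/N, N = 16809.
C: Wₕ = 0.09691237; term = 0.09691237²·(1 − 0.16574586)·169.6/270 = 0.0049217423.
B: Wₕ = 0.76000952; term = 0.76000952²·(1 − 0.02324853)·69.5/297 = 0.13202327.
D: Wₕ = 0.12939497; term = 0.12939497²·(1 − 0.05885057)·406.3/128 = 0.050018447.
A: Wₕ = 0.01368315; term = 0.01368315²·(1 − 0.20869565)·414.3/48 = 0.0012787604.
Sum = 0.18824222.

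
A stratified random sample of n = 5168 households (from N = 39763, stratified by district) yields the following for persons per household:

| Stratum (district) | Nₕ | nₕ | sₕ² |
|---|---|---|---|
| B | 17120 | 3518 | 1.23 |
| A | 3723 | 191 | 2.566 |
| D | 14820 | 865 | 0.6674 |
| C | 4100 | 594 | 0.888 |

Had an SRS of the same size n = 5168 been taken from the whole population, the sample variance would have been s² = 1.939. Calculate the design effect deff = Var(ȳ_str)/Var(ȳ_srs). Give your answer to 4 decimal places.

0.8508

Var(ȳ_str) = Σ Wₕ²(1−fₕ)sₕ²/nₕ with Wₕ = Nₕ/39763:
  B: (17120/39763)²·(1−3518/17120)·1.23/3518 = 5.1494106 × 10^-5
  A: (3723/39763)²·(1−191/3723)·2.566/191 = 1.117323 × 10^-4
  D: (14820/39763)²·(1−865/14820)·0.6674/865 = 1.0092293 × 10^-4
  C: (4100/39763)²·(1−594/4100)·0.888/594 = 1.3591394 × 10^-5
  → Var(ȳ_str) = 2.7774073 × 10^-4.
Var(ȳ_srs) = (1 − 5168/39763)·1.939/5168 = 3.2642957 × 10^-4.
deff = (2.7774073 × 10^-4) / (3.2642957 × 10^-4) = 0.8508.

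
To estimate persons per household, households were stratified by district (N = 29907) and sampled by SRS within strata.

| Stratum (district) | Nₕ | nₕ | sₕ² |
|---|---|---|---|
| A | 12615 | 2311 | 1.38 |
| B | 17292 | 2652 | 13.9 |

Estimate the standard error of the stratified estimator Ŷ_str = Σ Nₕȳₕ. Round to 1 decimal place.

1185.1

Var(Ŷ_str) = Σₕ Nₕ²(1 − fₕ)sₕ²/nₕ.
A: 12615²·(1 − 2311/12615)·1.38/2311 = 77619.751.
B: 17292²·(1 − 2652/17292)·13.9/2652 = 1.3268676 × 10^6.
Sum = 1.4044874 × 10^6.
SE = √(1.4044874 × 10^6) = 1185.1.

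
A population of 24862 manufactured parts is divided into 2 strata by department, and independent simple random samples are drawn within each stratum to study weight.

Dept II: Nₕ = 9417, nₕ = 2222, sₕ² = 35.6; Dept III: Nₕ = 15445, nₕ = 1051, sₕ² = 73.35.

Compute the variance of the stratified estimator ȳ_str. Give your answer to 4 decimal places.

0.0269

Var(ȳ_str) = Σₕ Wₕ²(1 − fₕ)sₕ²/nₕ with Wₕ = Nₕ/N, N = 24862.
Dept II: Wₕ = 0.37877081; term = 0.37877081²·(1 − 0.23595625)·35.6/2222 = 0.001756213.
Dept III: Wₕ = 0.62122919; term = 0.62122919²·(1 − 0.06804791)·73.35/1051 = 0.025101212.
Sum = 0.026857425.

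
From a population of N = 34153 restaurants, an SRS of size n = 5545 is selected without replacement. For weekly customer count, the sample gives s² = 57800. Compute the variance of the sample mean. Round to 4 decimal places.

8.7314

Under SRS without replacement, Var(ȳ) = (1 − f)·s²/n with f = n/N = 5545/34153 = 0.16235763.
Var(ȳ) = (1 − 0.16235763)·57800/5545 = 0.83764237·10.423805 = 8.731421.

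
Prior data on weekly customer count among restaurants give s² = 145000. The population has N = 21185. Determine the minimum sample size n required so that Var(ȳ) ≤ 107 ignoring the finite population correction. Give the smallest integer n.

1356

Without fpc, n₀ = s²/D = 145000/107 = 1355.1402.
Rounding up, n = 1356.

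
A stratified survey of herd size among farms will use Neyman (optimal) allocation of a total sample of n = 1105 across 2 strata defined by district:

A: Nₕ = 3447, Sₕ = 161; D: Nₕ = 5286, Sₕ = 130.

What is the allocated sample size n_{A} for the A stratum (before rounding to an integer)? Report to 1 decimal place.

Neyman allocation: nₕ = n·NₕSₕ / Σⱼ NⱼSⱼ.
Σ NⱼSⱼ = 3447·161 + 5286·130 = 1.242147 × 10^6.
n_{A} = 1105·3447·161 / (1.242147 × 10^6) = 493.7.

493.7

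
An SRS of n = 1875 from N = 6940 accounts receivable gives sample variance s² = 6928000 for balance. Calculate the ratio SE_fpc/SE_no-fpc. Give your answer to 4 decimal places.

0.8543

f = n/N = 1875/6940 = 0.27017291.
SE_no-fpc = √(s²/n) = 60.785963; SE_fpc = √((1−f)s²/n) = 51.929399.
Ratio = √(1−f) = 0.85429918.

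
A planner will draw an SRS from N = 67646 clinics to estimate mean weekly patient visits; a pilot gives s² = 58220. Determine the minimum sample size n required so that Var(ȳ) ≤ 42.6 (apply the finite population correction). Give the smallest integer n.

Without fpc, n₀ = s²/D = 58220/42.6 = 1366.6667.
With fpc, (1 − n/N)·s²/n ≤ D requires n ≥ n₀/(1 + n₀/N) = 1366.6667/(1 + 1366.6667/67646) = 1339.6024.
Rounding up, n = 1340.

1340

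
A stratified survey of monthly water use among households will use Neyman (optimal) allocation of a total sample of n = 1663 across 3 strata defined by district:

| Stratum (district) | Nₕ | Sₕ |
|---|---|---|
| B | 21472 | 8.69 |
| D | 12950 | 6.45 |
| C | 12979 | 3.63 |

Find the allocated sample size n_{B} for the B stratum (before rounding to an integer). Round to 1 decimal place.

Neyman allocation: nₕ = n·NₕSₕ / Σⱼ NⱼSⱼ.
Σ NⱼSⱼ = 21472·8.69 + 12950·6.45 + 12979·3.63 = 317232.95.
n_{B} = 1663·21472·8.69 / 317232.95 = 978.2.

978.2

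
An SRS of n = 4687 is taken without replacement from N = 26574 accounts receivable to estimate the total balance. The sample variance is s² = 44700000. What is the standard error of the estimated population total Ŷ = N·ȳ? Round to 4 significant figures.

Var(Ŷ) = N²·Var(ȳ) = N²·(1 − n/N)·s²/n.
f = 4687/26574 = 0.17637540; Var(ȳ) = 0.82362460·44700000/4687 = 7854.922.
Var(Ŷ) = 26574² · 7854.922 = 5.546969 × 10^12.
SE(Ŷ) = √(5.546969 × 10^12) = 2.355 × 10^6.

2.355 × 10^6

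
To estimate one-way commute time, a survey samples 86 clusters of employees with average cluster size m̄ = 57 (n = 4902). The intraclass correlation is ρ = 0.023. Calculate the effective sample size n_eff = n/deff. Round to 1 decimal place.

2142.5

deff = 1 + (57 − 1)·0.023 = 1 + 1.288 = 2.288.
n_eff = 4902 / 2.288 = 2142.5.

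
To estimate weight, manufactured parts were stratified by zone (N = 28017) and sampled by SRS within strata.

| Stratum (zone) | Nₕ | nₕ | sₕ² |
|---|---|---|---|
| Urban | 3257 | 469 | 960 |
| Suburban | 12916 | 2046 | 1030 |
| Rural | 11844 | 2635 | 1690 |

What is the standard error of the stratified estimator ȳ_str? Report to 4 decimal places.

Var(ȳ_str) = Σₕ Wₕ²(1 − fₕ)sₕ²/nₕ with Wₕ = Nₕ/N, N = 28017.
Urban: Wₕ = 0.11625085; term = 0.11625085²·(1 − 0.14399754)·960/469 = 0.023679125.
Suburban: Wₕ = 0.46100582; term = 0.46100582²·(1 − 0.15840818)·1030/2046 = 0.090042162.
Rural: Wₕ = 0.42274333; term = 0.42274333²·(1 − 0.22247552)·1690/2635 = 0.089119696.
Sum = 0.20284098.
SE = √(0.20284098) = 0.4504.

0.4504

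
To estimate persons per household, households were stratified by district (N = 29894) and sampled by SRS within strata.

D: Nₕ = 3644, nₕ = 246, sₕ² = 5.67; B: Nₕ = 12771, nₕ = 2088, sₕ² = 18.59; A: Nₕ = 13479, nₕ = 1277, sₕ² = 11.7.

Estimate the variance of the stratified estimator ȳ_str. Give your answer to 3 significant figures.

Var(ȳ_str) = Σₕ Wₕ²(1 − fₕ)sₕ²/nₕ with Wₕ = Nₕ/N, N = 29894.
D: Wₕ = 0.12189737; term = 0.12189737²·(1 − 0.06750823)·5.67/246 = 3.1936082 × 10^-4.
B: Wₕ = 0.42720947; term = 0.42720947²·(1 − 0.16349542)·18.59/2088 = 0.0013592488.
A: Wₕ = 0.45089316; term = 0.45089316²·(1 − 0.09473997)·11.7/1277 = 0.0016862253.
Sum = 0.0033648349.

0.00336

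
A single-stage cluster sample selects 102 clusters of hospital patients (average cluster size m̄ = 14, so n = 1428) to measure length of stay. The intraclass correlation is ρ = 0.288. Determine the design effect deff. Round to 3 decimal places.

4.744

deff = 1 + (14 − 1)·0.288 = 1 + 3.744 = 4.744.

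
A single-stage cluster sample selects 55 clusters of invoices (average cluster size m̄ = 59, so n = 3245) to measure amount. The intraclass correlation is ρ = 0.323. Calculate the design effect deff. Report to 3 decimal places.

19.734

deff = 1 + (59 − 1)·0.323 = 1 + 18.734 = 19.734.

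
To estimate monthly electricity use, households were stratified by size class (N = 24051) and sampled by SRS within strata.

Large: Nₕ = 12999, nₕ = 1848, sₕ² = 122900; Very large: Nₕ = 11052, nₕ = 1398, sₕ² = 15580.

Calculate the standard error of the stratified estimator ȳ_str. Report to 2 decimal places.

4.33

Var(ȳ_str) = Σₕ Wₕ²(1 − fₕ)sₕ²/nₕ with Wₕ = Nₕ/N, N = 24051.
Large: Wₕ = 0.54047649; term = 0.54047649²·(1 − 0.14216478)·122900/1848 = 16.66508.
Very large: Wₕ = 0.45952351; term = 0.45952351²·(1 − 0.12649294)·15580/1398 = 2.0556169.
Sum = 18.720697.
SE = √(18.720697) = 4.33.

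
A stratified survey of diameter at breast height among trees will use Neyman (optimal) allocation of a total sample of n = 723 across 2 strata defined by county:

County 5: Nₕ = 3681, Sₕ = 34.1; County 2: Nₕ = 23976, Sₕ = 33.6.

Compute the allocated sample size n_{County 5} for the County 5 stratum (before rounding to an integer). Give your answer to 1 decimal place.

97.5

Neyman allocation: nₕ = n·NₕSₕ / Σⱼ NⱼSⱼ.
Σ NⱼSⱼ = 3681·34.1 + 23976·33.6 = 931115.7.
n_{County 5} = 723·3681·34.1 / 931115.7 = 97.5.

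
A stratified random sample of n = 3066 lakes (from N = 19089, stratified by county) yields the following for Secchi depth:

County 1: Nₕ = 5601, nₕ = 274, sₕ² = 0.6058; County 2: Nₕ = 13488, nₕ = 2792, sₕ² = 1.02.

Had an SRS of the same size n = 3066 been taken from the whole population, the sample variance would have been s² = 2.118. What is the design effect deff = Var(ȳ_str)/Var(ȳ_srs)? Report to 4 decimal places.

Var(ȳ_str) = Σ Wₕ²(1−fₕ)sₕ²/nₕ with Wₕ = Nₕ/19089:
  County 1: (5601/19089)²·(1−274/5601)·0.6058/274 = 1.810342 × 10^-4
  County 2: (13488/19089)²·(1−2792/13488)·1.02/2792 = 1.4463965 × 10^-4
  → Var(ȳ_str) = 3.2567385 × 10^-4.
Var(ȳ_srs) = (1 − 3066/19089)·2.118/3066 = 5.798484 × 10^-4.
deff = (3.2567385 × 10^-4) / (5.798484 × 10^-4) = 0.5617.

0.5617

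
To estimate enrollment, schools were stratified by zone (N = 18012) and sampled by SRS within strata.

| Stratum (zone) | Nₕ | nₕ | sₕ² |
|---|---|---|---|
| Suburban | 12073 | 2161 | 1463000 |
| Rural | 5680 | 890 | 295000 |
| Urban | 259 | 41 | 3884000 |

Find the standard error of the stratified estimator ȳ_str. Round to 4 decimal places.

Var(ȳ_str) = Σₕ Wₕ²(1 − fₕ)sₕ²/nₕ with Wₕ = Nₕ/N, N = 18012.
Suburban: Wₕ = 0.67027537; term = 0.67027537²·(1 − 0.17899445)·1463000/2161 = 249.71359.
Rural: Wₕ = 0.31534533; term = 0.31534533²·(1 − 0.15669014)·295000/890 = 27.796619.
Urban: Wₕ = 0.01437930; term = 0.01437930²·(1 − 0.15830116)·3884000/41 = 16.486473.
Sum = 293.99668.
SE = √(293.99668) = 17.1463.

17.1463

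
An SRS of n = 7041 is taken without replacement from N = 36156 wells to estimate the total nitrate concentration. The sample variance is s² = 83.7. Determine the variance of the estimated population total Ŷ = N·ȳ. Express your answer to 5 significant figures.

1.2514 × 10^7

Var(Ŷ) = N²·Var(ȳ) = N²·(1 − n/N)·s²/n.
f = 7041/36156 = 0.19473946; Var(ȳ) = 0.80526054·83.7/7041 = 0.0095725475.
Var(Ŷ) = 36156² · 0.0095725475 = 1.2513773 × 10^7.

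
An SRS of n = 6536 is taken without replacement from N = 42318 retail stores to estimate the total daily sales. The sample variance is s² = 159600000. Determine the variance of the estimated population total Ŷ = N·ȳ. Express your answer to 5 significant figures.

Var(Ŷ) = N²·Var(ȳ) = N²·(1 − n/N)·s²/n.
f = 6536/42318 = 0.15444964; Var(ȳ) = 0.84555036·159600000/6536 = 20647.16.
Var(Ŷ) = 42318² · 20647.16 = 3.6975205 × 10^13.

3.6975 × 10^13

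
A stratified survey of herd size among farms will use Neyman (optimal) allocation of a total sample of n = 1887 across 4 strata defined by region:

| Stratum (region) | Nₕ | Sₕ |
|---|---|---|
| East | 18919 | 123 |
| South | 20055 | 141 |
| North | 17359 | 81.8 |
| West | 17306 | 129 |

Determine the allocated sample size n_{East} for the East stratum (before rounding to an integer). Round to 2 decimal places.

Neyman allocation: nₕ = n·NₕSₕ / Σⱼ NⱼSⱼ.
Σ NⱼSⱼ = 18919·123 + 20055·141 + 17359·81.8 + 17306·129 = 8.8072322 × 10^6.
n_{East} = 1887·18919·123 / (8.8072322 × 10^6) = 498.58.

498.58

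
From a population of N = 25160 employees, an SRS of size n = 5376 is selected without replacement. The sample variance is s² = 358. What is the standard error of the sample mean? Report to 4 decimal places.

Under SRS without replacement, Var(ȳ) = (1 − f)·s²/n with f = n/N = 5376/25160 = 0.21367250.
Var(ȳ) = (1 − 0.21367250)·358/5376 = 0.78632750·0.066592262 = 0.052363327.
SE(ȳ) = √(0.052363327) = 0.2288.

0.2288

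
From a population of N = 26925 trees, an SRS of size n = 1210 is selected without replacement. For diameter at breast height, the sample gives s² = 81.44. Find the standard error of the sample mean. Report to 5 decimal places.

0.25354

Under SRS without replacement, Var(ȳ) = (1 − f)·s²/n with f = n/N = 1210/26925 = 0.04493965.
Var(ȳ) = (1 − 0.04493965)·81.44/1210 = 0.95506035·0.067305785 = 0.064281087.
SE(ȳ) = √(0.064281087) = 0.25354.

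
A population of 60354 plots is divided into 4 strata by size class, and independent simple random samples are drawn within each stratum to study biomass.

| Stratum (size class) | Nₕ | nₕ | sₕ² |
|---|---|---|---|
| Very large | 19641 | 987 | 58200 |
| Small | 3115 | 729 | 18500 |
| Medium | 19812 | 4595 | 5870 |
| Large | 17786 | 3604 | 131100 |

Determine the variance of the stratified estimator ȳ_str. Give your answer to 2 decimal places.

Var(ȳ_str) = Σₕ Wₕ²(1 − fₕ)sₕ²/nₕ with Wₕ = Nₕ/N, N = 60354.
Very large: Wₕ = 0.32542996; term = 0.32542996²·(1 − 0.05025202)·58200/987 = 5.9310186.
Small: Wₕ = 0.05161215; term = 0.05161215²·(1 − 0.23402889)·18500/729 = 0.051779824.
Medium: Wₕ = 0.32826325; term = 0.32826325²·(1 − 0.23193014)·5870/4595 = 0.1057299.
Large: Wₕ = 0.29469463; term = 0.29469463²·(1 − 0.20263128)·131100/3604 = 2.5189617.
Sum = 8.60749.

8.61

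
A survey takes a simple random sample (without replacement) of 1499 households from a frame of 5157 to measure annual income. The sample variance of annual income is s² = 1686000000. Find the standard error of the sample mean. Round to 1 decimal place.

Under SRS without replacement, Var(ȳ) = (1 − f)·s²/n with f = n/N = 1499/5157 = 0.29067287.
Var(ȳ) = (1 − 0.29067287)·1686000000/1499 = 0.70932713·1.1247498 × 10^6 = 797815.57.
SE(ȳ) = √(797815.57) = 893.2.

893.2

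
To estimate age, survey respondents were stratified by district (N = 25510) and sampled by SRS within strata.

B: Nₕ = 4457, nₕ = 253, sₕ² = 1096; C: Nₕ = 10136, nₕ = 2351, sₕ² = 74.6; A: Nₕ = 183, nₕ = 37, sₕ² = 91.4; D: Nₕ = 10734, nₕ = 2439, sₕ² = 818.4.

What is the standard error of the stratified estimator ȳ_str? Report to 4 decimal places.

Var(ȳ_str) = Σₕ Wₕ²(1 − fₕ)sₕ²/nₕ with Wₕ = Nₕ/N, N = 25510.
B: Wₕ = 0.17471580; term = 0.17471580²·(1 − 0.05676464)·1096/253 = 0.12473102.
C: Wₕ = 0.39733438; term = 0.39733438²·(1 − 0.23194554)·74.6/2351 = 0.0038476052.
A: Wₕ = 0.00717366; term = 0.00717366²·(1 − 0.20218579)·91.4/37 = 1.0142091 × 10^-4.
D: Wₕ = 0.42077617; term = 0.42077617²·(1 − 0.22722191)·818.4/2439 = 0.04591038.
Sum = 0.17459043.
SE = √(0.17459043) = 0.4178.

0.4178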